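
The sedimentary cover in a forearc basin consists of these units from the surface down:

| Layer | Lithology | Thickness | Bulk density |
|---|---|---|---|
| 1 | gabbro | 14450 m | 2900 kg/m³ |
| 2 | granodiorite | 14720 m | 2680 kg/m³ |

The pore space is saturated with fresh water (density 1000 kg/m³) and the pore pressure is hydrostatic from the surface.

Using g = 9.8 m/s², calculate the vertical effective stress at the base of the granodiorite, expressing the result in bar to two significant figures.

Overburden (lithostatic) stress σ_v:
gabbro: 2900 kg/m³ × 9.8 m/s² × 14450 m = 4.107×10^8 Pa = 410.7 MPa
granodiorite: 2680 kg/m³ × 9.8 m/s² × 14720 m = 3.866×10^8 Pa = 386.6 MPa
Total = 410.7 + 386.6 = 797.28 MPa
Pore pressure P_p = 1000 kg/m³ × 9.8 m/s² × 29170 m = 2.859×10^8 Pa = 285.9 MPa
Effective stress σ' = σ_v − P_p = 797.3 − 285.9 = 511.41 MPa = 5114.1 bar

5100 bar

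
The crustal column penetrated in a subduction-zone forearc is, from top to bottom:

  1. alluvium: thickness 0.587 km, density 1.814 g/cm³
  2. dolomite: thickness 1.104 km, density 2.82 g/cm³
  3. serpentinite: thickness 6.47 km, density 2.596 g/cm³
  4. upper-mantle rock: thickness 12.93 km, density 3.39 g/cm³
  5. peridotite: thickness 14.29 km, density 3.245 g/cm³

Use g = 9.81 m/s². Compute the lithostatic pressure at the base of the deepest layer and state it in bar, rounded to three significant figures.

10900 bar

alluvium: 1814 kg/m³ × 9.81 m/s² × 587 m = 1.045×10^7 Pa = 104.5 bar
dolomite: 2820 kg/m³ × 9.81 m/s² × 1104 m = 3.054×10^7 Pa = 305.4 bar
serpentinite: 2596 kg/m³ × 9.81 m/s² × 6470 m = 1.648×10^8 Pa = 1648 bar
upper-mantle rock: 3390 kg/m³ × 9.81 m/s² × 12930 m = 4.300×10^8 Pa = 4300 bar
peridotite: 3245 kg/m³ × 9.81 m/s² × 14290 m = 4.549×10^8 Pa = 4549 bar
Total = 104.5 + 305.4 + 1648 + 4300 + 4549 = 10907 bar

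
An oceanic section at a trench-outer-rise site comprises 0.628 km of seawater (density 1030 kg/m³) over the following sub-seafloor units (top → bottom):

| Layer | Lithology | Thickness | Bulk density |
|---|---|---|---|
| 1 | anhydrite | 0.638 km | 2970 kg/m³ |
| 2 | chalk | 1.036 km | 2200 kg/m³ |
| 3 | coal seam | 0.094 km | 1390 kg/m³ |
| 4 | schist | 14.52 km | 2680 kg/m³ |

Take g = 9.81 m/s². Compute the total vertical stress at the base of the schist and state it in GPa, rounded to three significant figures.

seawater: 1030 kg/m³ × 9.81 m/s² × 628 m = 6.346×10^6 Pa = 6.346×10^-3 GPa
anhydrite: 2970 kg/m³ × 9.81 m/s² × 638 m = 1.859×10^7 Pa = 0.01859 GPa
chalk: 2200 kg/m³ × 9.81 m/s² × 1036 m = 2.236×10^7 Pa = 0.02236 GPa
coal seam: 1390 kg/m³ × 9.81 m/s² × 94 m = 1.282×10^6 Pa = 1.282×10^-3 GPa
schist: 2680 kg/m³ × 9.81 m/s² × 14520 m = 3.817×10^8 Pa = 0.3817 GPa
Total = 6.346×10^-3 + 0.01859 + 0.02236 + 1.282×10^-3 + 0.3817 = 0.43032 GPa

0.430 GPa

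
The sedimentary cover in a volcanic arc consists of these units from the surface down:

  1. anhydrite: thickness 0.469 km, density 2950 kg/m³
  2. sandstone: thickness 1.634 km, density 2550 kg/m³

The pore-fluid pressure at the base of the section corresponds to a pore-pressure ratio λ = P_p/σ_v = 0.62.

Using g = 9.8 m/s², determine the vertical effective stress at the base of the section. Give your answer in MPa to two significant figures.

Overburden (lithostatic) stress σ_v:
anhydrite: 2950 kg/m³ × 9.8 m/s² × 469 m = 1.356×10^7 Pa = 13.56 MPa
sandstone: 2550 kg/m³ × 9.8 m/s² × 1634 m = 4.083×10^7 Pa = 40.83 MPa
Total = 13.56 + 40.83 = 54.392 MPa
Pore pressure P_p = λ·σ_v = 0.62 × 54.39 MPa = 33.72 MPa
Effective stress σ' = σ_v − P_p = 54.39 − 33.72 = 20.669 MPa

21 MPa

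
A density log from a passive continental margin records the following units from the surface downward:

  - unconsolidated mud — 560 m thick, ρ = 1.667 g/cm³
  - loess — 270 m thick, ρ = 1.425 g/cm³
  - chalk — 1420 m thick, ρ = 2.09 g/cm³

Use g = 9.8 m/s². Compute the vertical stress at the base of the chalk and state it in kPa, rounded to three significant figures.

unconsolidated mud: 1667 kg/m³ × 9.8 m/s² × 560 m = 9.148×10^6 Pa = 9148 kPa
loess: 1425 kg/m³ × 9.8 m/s² × 270 m = 3.771×10^6 Pa = 3771 kPa
chalk: 2090 kg/m³ × 9.8 m/s² × 1420 m = 2.908×10^7 Pa = 29084 kPa
Total = 9148 + 3771 + 29084 = 42003 kPa

42000 kPa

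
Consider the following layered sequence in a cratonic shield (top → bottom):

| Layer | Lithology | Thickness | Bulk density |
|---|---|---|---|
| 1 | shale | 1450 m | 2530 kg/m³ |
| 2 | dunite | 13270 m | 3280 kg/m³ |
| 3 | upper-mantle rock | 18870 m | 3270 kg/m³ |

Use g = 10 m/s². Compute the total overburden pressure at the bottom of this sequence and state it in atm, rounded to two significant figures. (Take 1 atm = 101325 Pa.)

shale: 2530 kg/m³ × 10 m/s² × 1450 m = 3.668×10^7 Pa = 362.1 atm
dunite: 3280 kg/m³ × 10 m/s² × 13270 m = 4.353×10^8 Pa = 4296 atm
upper-mantle rock: 3270 kg/m³ × 10 m/s² × 18870 m = 6.170×10^8 Pa = 6090 atm
Total = 362.1 + 4296 + 6090 = 10747 atm

11000 atm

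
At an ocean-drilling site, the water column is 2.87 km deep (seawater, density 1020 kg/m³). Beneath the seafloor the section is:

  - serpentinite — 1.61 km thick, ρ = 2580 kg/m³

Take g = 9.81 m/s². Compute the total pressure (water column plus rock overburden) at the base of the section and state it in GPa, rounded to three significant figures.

0.0695 GPa

seawater: 1020 kg/m³ × 9.81 m/s² × 2870 m = 2.872×10^7 Pa = 0.02872 GPa
serpentinite: 2580 kg/m³ × 9.81 m/s² × 1610 m = 4.075×10^7 Pa = 0.04075 GPa
Total = 0.02872 + 0.04075 = 0.069467 GPa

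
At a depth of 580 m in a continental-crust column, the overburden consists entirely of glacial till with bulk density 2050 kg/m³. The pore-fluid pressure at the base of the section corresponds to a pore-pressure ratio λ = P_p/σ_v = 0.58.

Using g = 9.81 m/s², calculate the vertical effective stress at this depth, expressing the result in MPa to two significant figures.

4.9 MPa

Overburden (lithostatic) stress σ_v:
glacial till: 2050 kg/m³ × 9.81 m/s² × 580 m = 1.166×10^7 Pa = 11.66 MPa
Pore pressure P_p = λ·σ_v = 0.58 × 11.66 MPa = 6.765 MPa
Effective stress σ' = σ_v − P_p = 11.66 − 6.765 = 4.8989 MPa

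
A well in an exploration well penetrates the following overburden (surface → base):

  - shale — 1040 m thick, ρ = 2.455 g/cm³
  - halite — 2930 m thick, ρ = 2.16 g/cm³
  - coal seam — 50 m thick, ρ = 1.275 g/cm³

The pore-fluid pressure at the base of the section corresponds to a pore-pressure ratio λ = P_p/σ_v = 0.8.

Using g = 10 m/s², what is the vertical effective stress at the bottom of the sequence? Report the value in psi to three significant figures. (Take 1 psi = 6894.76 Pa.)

2590 psi

Overburden (lithostatic) stress σ_v:
shale: 2455 kg/m³ × 10 m/s² × 1040 m = 2.553×10^7 Pa = 25.53 MPa
halite: 2160 kg/m³ × 10 m/s² × 2930 m = 6.329×10^7 Pa = 63.29 MPa
coal seam: 1275 kg/m³ × 10 m/s² × 50 m = 6.375×10^5 Pa = 0.6375 MPa
Total = 25.53 + 63.29 + 0.6375 = 89.457 MPa
Pore pressure P_p = λ·σ_v = 0.8 × 89.46 MPa = 71.57 MPa
Effective stress σ' = σ_v − P_p = 89.46 − 71.57 = 17.892 MPa = 2594.9 psi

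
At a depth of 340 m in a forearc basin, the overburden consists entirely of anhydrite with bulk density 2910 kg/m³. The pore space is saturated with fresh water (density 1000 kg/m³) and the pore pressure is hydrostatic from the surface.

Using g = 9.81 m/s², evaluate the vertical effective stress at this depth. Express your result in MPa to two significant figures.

6.4 MPa

Overburden (lithostatic) stress σ_v:
anhydrite: 2910 kg/m³ × 9.81 m/s² × 340 m = 9.706×10^6 Pa = 9.706 MPa
Pore pressure P_p = 1000 kg/m³ × 9.81 m/s² × 340 m = 3.335×10^6 Pa = 3.335 MPa
Effective stress σ' = σ_v − P_p = 9.706 − 3.335 = 6.3706 MPa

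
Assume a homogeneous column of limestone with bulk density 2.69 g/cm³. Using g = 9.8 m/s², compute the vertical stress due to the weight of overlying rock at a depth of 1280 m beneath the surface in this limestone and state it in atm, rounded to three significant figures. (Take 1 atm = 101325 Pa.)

333 atm

limestone: 2690 kg/m³ × 9.8 m/s² × 1280 m = 3.374×10^7 Pa = 333.0 atm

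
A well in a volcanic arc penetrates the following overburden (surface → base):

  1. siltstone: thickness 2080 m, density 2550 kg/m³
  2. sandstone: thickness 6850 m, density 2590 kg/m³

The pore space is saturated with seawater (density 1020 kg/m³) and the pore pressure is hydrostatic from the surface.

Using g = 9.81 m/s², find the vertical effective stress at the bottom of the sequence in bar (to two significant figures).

Overburden (lithostatic) stress σ_v:
siltstone: 2550 kg/m³ × 9.81 m/s² × 2080 m = 5.203×10^7 Pa = 52.03 MPa
sandstone: 2590 kg/m³ × 9.81 m/s² × 6850 m = 1.740×10^8 Pa = 174.0 MPa
Total = 52.03 + 174.0 = 226.08 MPa
Pore pressure P_p = 1020 kg/m³ × 9.81 m/s² × 8930 m = 8.936×10^7 Pa = 89.36 MPa
Effective stress σ' = σ_v − P_p = 226.1 − 89.36 = 136.72 MPa = 1367.2 bar

1400 bar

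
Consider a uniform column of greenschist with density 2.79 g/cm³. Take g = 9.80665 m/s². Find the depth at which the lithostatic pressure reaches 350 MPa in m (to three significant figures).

h = P/(ρg) = 350 MPa / (2790 kg/m³ × 9.80665 m/s²) = 3.500×10^8 Pa / 27361 Pa/m = 12792 m

12800 m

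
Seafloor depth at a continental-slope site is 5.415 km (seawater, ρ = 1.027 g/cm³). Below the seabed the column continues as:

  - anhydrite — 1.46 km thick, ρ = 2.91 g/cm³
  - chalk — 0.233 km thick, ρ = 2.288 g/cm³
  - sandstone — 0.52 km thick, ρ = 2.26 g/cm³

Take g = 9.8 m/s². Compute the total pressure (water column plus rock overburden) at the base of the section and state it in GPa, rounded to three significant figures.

0.113 GPa

seawater: 1027 kg/m³ × 9.8 m/s² × 5415 m = 5.450×10^7 Pa = 0.05450 GPa
anhydrite: 2910 kg/m³ × 9.8 m/s² × 1460 m = 4.164×10^7 Pa = 0.04164 GPa
chalk: 2288 kg/m³ × 9.8 m/s² × 233 m = 5.224×10^6 Pa = 5.224×10^-3 GPa
sandstone: 2260 kg/m³ × 9.8 m/s² × 520 m = 1.152×10^7 Pa = 0.01152 GPa
Total = 0.05450 + 0.04164 + 5.224×10^-3 + 0.01152 = 0.11288 GPa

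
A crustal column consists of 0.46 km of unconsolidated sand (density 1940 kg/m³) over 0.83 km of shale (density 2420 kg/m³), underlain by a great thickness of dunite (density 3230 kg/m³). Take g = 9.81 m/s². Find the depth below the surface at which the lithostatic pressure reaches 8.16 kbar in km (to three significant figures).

Pressure at base of upper layers: 1940×9.81×460 + 2420×9.81×830 = 2.846×10^7 Pa = 0.2846 kbar
Remaining pressure to be supplied by dunite: 8.160×10^8 − 2.846×10^7 = 7.875×10^8 Pa
Additional depth in dunite = 7.875×10^8 Pa / (3230 kg/m³ × 9.81 m/s²) = 24854 m
Total depth = 1290 m + 24854 m = 26144 m
= 26.144 km

26.1 km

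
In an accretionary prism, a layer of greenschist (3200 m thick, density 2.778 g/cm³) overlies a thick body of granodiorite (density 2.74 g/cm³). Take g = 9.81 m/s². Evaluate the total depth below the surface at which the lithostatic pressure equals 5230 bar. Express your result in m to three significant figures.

19400 m

Pressure at base of upper layers: 2778×9.81×3200 = 8.721×10^7 Pa = 872.1 bar
Remaining pressure to be supplied by granodiorite: 5.230×10^8 − 8.721×10^7 = 4.358×10^8 Pa
Additional depth in granodiorite = 4.358×10^8 Pa / (2740 kg/m³ × 9.81 m/s²) = 16213 m
Total depth = 3200 m + 16213 m = 19413 m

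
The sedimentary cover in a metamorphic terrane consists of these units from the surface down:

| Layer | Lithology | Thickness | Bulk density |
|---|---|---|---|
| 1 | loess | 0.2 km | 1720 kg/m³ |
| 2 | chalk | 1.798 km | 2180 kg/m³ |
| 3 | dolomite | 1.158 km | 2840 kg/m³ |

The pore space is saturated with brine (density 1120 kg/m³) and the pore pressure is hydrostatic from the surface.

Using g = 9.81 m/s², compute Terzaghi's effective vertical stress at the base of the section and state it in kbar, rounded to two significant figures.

0.39 kbar

Overburden (lithostatic) stress σ_v:
loess: 1720 kg/m³ × 9.81 m/s² × 200 m = 3.375×10^6 Pa = 3.375 MPa
chalk: 2180 kg/m³ × 9.81 m/s² × 1798 m = 3.845×10^7 Pa = 38.45 MPa
dolomite: 2840 kg/m³ × 9.81 m/s² × 1158 m = 3.226×10^7 Pa = 32.26 MPa
Total = 3.375 + 38.45 + 32.26 = 74.089 MPa
Pore pressure P_p = 1120 kg/m³ × 9.81 m/s² × 3156 m = 3.468×10^7 Pa = 34.68 MPa
Effective stress σ' = σ_v − P_p = 74.09 − 34.68 = 39.413 MPa = 0.39413 kbar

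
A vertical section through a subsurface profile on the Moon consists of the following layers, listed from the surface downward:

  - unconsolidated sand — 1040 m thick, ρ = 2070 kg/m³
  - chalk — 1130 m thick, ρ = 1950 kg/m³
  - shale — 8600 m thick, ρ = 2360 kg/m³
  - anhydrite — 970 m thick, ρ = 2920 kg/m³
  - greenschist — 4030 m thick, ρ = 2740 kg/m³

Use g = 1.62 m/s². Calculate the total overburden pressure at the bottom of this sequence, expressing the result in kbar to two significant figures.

0.62 kbar

unconsolidated sand: 2070 kg/m³ × 1.62 m/s² × 1040 m = 3.488×10^6 Pa = 0.03488 kbar
chalk: 1950 kg/m³ × 1.62 m/s² × 1130 m = 3.570×10^6 Pa = 0.03570 kbar
shale: 2360 kg/m³ × 1.62 m/s² × 8600 m = 3.288×10^7 Pa = 0.3288 kbar
anhydrite: 2920 kg/m³ × 1.62 m/s² × 970 m = 4.588×10^6 Pa = 0.04588 kbar
greenschist: 2740 kg/m³ × 1.62 m/s² × 4030 m = 1.789×10^7 Pa = 0.1789 kbar
Total = 0.03488 + 0.03570 + 0.3288 + 0.04588 + 0.1789 = 0.62414 kbar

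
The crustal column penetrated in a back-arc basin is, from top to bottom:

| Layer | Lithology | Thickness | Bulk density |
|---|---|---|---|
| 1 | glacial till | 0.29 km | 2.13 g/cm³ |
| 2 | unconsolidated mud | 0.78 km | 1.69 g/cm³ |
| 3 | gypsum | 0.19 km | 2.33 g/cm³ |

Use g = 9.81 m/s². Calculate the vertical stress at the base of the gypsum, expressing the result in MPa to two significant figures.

23 MPa

glacial till: 2130 kg/m³ × 9.81 m/s² × 290 m = 6.060×10^6 Pa = 6.060 MPa
unconsolidated mud: 1690 kg/m³ × 9.81 m/s² × 780 m = 1.293×10^7 Pa = 12.93 MPa
gypsum: 2330 kg/m³ × 9.81 m/s² × 190 m = 4.343×10^6 Pa = 4.343 MPa
Total = 6.060 + 12.93 + 4.343 = 23.334 MPa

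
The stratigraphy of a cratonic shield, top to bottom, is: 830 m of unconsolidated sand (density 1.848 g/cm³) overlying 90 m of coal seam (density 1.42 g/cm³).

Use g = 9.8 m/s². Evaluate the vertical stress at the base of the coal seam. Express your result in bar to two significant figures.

unconsolidated sand: 1848 kg/m³ × 9.8 m/s² × 830 m = 1.503×10^7 Pa = 150.3 bar
coal seam: 1420 kg/m³ × 9.8 m/s² × 90 m = 1.252×10^6 Pa = 12.52 bar
Total = 150.3 + 12.52 = 162.84 bar

160 bar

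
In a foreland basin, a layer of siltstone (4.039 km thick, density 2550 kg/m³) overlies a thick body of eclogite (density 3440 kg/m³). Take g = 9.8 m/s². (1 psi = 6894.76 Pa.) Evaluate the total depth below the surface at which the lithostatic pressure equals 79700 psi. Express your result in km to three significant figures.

17.3 km

Pressure at base of upper layers: 2550×9.8×4039 = 1.009×10^8 Pa = 14639 psi
Remaining pressure to be supplied by eclogite: 5.495×10^8 − 1.009×10^8 = 4.486×10^8 Pa
Additional depth in eclogite = 4.486×10^8 Pa / (3440 kg/m³ × 9.8 m/s²) = 13306 m
Total depth = 4039 m + 13306 m = 17345 m
= 17.345 km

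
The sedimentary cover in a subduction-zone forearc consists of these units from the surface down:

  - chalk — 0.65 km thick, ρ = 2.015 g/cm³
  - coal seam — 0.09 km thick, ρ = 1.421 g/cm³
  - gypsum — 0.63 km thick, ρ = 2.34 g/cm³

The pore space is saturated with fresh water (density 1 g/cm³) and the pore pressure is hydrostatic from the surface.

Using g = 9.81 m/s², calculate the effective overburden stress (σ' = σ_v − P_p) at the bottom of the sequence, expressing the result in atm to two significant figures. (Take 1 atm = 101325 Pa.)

150 atm

Overburden (lithostatic) stress σ_v:
chalk: 2015 kg/m³ × 9.81 m/s² × 650 m = 1.285×10^7 Pa = 12.85 MPa
coal seam: 1421 kg/m³ × 9.81 m/s² × 90 m = 1.255×10^6 Pa = 1.255 MPa
gypsum: 2340 kg/m³ × 9.81 m/s² × 630 m = 1.446×10^7 Pa = 14.46 MPa
Total = 12.85 + 1.255 + 14.46 = 28.565 MPa
Pore pressure P_p = 1000 kg/m³ × 9.81 m/s² × 1370 m = 1.344×10^7 Pa = 13.44 MPa
Effective stress σ' = σ_v − P_p = 28.57 − 13.44 = 15.125 MPa = 149.28 atm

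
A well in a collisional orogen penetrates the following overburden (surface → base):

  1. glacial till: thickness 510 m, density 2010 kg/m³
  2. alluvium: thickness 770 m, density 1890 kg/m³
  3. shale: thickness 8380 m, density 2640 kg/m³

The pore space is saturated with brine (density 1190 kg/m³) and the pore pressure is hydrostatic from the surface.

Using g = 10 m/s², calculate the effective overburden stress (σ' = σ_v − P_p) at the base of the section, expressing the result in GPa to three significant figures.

Overburden (lithostatic) stress σ_v:
glacial till: 2010 kg/m³ × 10 m/s² × 510 m = 1.025×10^7 Pa = 10.25 MPa
alluvium: 1890 kg/m³ × 10 m/s² × 770 m = 1.455×10^7 Pa = 14.55 MPa
shale: 2640 kg/m³ × 10 m/s² × 8380 m = 2.212×10^8 Pa = 221.2 MPa
Total = 10.25 + 14.55 + 221.2 = 246.04 MPa
Pore pressure P_p = 1190 kg/m³ × 10 m/s² × 9660 m = 1.150×10^8 Pa = 115.0 MPa
Effective stress σ' = σ_v − P_p = 246.0 − 115.0 = 131.08 MPa = 0.13108 GPa

0.131 GPa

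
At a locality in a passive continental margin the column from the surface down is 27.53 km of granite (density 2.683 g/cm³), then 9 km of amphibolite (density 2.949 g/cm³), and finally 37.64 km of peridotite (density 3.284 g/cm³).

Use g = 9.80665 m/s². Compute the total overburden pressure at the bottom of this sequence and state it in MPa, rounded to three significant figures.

2200 MPa

granite: 2683 kg/m³ × 9.80665 m/s² × 27530 m = 7.243×10^8 Pa = 724.3 MPa
amphibolite: 2949 kg/m³ × 9.80665 m/s² × 9000 m = 2.603×10^8 Pa = 260.3 MPa
peridotite: 3284 kg/m³ × 9.80665 m/s² × 37640 m = 1.212×10^9 Pa = 1212 MPa
Total = 724.3 + 260.3 + 1212 = 2196.8 MPa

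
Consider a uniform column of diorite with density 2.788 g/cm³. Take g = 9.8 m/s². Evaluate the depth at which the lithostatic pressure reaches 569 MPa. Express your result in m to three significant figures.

20800 m

h = P/(ρg) = 569 MPa / (2788 kg/m³ × 9.8 m/s²) = 5.690×10^8 Pa / 27322 Pa/m = 20825 m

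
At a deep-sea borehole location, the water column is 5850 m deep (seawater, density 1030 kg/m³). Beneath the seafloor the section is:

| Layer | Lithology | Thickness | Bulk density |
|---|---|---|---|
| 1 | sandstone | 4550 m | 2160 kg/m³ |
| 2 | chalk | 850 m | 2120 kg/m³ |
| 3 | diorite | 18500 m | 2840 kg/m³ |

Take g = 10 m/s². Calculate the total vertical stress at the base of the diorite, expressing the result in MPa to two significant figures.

seawater: 1030 kg/m³ × 10 m/s² × 5850 m = 6.026×10^7 Pa = 60.26 MPa
sandstone: 2160 kg/m³ × 10 m/s² × 4550 m = 9.828×10^7 Pa = 98.28 MPa
chalk: 2120 kg/m³ × 10 m/s² × 850 m = 1.802×10^7 Pa = 18.02 MPa
diorite: 2840 kg/m³ × 10 m/s² × 18500 m = 5.254×10^8 Pa = 525.4 MPa
Total = 60.26 + 98.28 + 18.02 + 525.4 = 701.95 MPa

700 MPa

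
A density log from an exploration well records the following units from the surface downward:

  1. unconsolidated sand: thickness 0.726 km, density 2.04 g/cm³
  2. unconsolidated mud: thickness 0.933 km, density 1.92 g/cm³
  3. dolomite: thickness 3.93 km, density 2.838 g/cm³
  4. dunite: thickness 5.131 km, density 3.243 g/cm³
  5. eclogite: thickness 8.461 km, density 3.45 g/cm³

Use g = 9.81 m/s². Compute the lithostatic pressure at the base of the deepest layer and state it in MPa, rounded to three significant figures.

591 MPa

unconsolidated sand: 2040 kg/m³ × 9.81 m/s² × 726 m = 1.453×10^7 Pa = 14.53 MPa
unconsolidated mud: 1920 kg/m³ × 9.81 m/s² × 933 m = 1.757×10^7 Pa = 17.57 MPa
dolomite: 2838 kg/m³ × 9.81 m/s² × 3930 m = 1.094×10^8 Pa = 109.4 MPa
dunite: 3243 kg/m³ × 9.81 m/s² × 5131 m = 1.632×10^8 Pa = 163.2 MPa
eclogite: 3450 kg/m³ × 9.81 m/s² × 8461 m = 2.864×10^8 Pa = 286.4 MPa
Total = 14.53 + 17.57 + 109.4 + 163.2 + 286.4 = 591.11 MPa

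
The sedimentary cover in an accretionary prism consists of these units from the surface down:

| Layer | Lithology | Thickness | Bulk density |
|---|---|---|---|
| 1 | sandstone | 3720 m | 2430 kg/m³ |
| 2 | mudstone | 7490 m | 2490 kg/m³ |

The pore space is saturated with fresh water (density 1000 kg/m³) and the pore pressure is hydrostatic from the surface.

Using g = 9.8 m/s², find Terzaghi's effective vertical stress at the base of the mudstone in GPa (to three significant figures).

Overburden (lithostatic) stress σ_v:
sandstone: 2430 kg/m³ × 9.8 m/s² × 3720 m = 8.859×10^7 Pa = 88.59 MPa
mudstone: 2490 kg/m³ × 9.8 m/s² × 7490 m = 1.828×10^8 Pa = 182.8 MPa
Total = 88.59 + 182.8 = 271.36 MPa
Pore pressure P_p = 1000 kg/m³ × 9.8 m/s² × 11210 m = 1.099×10^8 Pa = 109.9 MPa
Effective stress σ' = σ_v − P_p = 271.4 − 109.9 = 161.50 MPa = 0.16150 GPa

0.162 GPa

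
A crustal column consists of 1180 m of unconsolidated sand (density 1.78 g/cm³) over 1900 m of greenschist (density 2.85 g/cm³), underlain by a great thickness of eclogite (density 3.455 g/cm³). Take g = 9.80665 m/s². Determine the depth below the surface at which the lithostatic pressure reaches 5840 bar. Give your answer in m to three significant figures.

18100 m

Pressure at base of upper layers: 1780×9.80665×1180 + 2850×9.80665×1900 = 7.370×10^7 Pa = 737.0 bar
Remaining pressure to be supplied by eclogite: 5.840×10^8 − 7.370×10^7 = 5.103×10^8 Pa
Additional depth in eclogite = 5.103×10^8 Pa / (3455 kg/m³ × 9.80665 m/s²) = 15061 m
Total depth = 3080 m + 15061 m = 18141 m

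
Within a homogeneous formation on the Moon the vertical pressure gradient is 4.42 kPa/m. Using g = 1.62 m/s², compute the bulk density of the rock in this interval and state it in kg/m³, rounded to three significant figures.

2730 kg/m³

ρ = (dP/dz)/g = 4.42 kPa/m / 1.62 m/s² = 4420.0 Pa/m / 1.62 m/s² = 2728.4 kg/m³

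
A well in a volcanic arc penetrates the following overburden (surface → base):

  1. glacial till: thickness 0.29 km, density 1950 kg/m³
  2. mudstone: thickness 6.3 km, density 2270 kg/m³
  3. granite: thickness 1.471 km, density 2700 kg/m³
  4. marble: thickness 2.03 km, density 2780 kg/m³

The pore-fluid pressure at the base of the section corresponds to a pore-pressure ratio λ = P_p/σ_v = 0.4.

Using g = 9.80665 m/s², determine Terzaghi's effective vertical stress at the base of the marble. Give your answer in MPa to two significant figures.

Overburden (lithostatic) stress σ_v:
glacial till: 1950 kg/m³ × 9.80665 m/s² × 290 m = 5.546×10^6 Pa = 5.546 MPa
mudstone: 2270 kg/m³ × 9.80665 m/s² × 6300 m = 1.402×10^8 Pa = 140.2 MPa
granite: 2700 kg/m³ × 9.80665 m/s² × 1471 m = 3.895×10^7 Pa = 38.95 MPa
marble: 2780 kg/m³ × 9.80665 m/s² × 2030 m = 5.534×10^7 Pa = 55.34 MPa
Total = 5.546 + 140.2 + 38.95 + 55.34 = 240.08 MPa
Pore pressure P_p = λ·σ_v = 0.4 × 240.1 MPa = 96.03 MPa
Effective stress σ' = σ_v − P_p = 240.1 − 96.03 = 144.05 MPa

140 MPa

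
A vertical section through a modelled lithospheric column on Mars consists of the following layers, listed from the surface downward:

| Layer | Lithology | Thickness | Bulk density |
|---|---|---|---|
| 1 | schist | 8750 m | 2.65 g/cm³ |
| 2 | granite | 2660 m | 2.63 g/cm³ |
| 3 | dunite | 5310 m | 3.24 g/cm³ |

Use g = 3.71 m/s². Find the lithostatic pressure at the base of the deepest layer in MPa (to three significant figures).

176 MPa

schist: 2650 kg/m³ × 3.71 m/s² × 8750 m = 8.603×10^7 Pa = 86.03 MPa
granite: 2630 kg/m³ × 3.71 m/s² × 2660 m = 2.595×10^7 Pa = 25.95 MPa
dunite: 3240 kg/m³ × 3.71 m/s² × 5310 m = 6.383×10^7 Pa = 63.83 MPa
Total = 86.03 + 25.95 + 63.83 = 175.81 MPa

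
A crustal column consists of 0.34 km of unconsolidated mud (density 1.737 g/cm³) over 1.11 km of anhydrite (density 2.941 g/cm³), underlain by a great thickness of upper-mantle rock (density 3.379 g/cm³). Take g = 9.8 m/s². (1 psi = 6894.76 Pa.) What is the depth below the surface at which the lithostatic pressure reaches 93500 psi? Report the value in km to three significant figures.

Pressure at base of upper layers: 1737×9.8×340 + 2941×9.8×1110 = 3.778×10^7 Pa = 5480 psi
Remaining pressure to be supplied by upper-mantle rock: 6.447×10^8 − 3.778×10^7 = 6.069×10^8 Pa
Additional depth in upper-mantle rock = 6.069×10^8 Pa / (3379 kg/m³ × 9.8 m/s²) = 18327 m
Total depth = 1450 m + 18327 m = 19777 m
= 19.777 km

19.8 km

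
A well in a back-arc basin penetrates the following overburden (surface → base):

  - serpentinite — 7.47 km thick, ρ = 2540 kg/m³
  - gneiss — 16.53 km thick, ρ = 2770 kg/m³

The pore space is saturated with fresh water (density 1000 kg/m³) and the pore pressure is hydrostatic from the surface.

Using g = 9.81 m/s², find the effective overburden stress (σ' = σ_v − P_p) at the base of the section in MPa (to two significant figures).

400 MPa

Overburden (lithostatic) stress σ_v:
serpentinite: 2540 kg/m³ × 9.81 m/s² × 7470 m = 1.861×10^8 Pa = 186.1 MPa
gneiss: 2770 kg/m³ × 9.81 m/s² × 16530 m = 4.492×10^8 Pa = 449.2 MPa
Total = 186.1 + 449.2 = 635.31 MPa
Pore pressure P_p = 1000 kg/m³ × 9.81 m/s² × 24000 m = 2.354×10^8 Pa = 235.4 MPa
Effective stress σ' = σ_v − P_p = 635.3 − 235.4 = 399.87 MPa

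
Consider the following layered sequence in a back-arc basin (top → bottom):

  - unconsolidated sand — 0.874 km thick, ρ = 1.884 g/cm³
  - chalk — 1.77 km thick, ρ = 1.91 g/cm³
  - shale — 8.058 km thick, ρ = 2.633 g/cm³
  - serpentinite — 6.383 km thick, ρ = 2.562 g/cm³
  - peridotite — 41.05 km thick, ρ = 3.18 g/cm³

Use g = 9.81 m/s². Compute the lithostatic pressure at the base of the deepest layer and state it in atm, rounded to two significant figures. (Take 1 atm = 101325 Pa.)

17000 atm

unconsolidated sand: 1884 kg/m³ × 9.81 m/s² × 874 m = 1.615×10^7 Pa = 159.4 atm
chalk: 1910 kg/m³ × 9.81 m/s² × 1770 m = 3.316×10^7 Pa = 327.3 atm
shale: 2633 kg/m³ × 9.81 m/s² × 8058 m = 2.081×10^8 Pa = 2054 atm
serpentinite: 2562 kg/m³ × 9.81 m/s² × 6383 m = 1.604×10^8 Pa = 1583 atm
peridotite: 3180 kg/m³ × 9.81 m/s² × 41050 m = 1.281×10^9 Pa = 12638 atm
Total = 159.4 + 327.3 + 2054 + 1583 + 12638 = 16763 atm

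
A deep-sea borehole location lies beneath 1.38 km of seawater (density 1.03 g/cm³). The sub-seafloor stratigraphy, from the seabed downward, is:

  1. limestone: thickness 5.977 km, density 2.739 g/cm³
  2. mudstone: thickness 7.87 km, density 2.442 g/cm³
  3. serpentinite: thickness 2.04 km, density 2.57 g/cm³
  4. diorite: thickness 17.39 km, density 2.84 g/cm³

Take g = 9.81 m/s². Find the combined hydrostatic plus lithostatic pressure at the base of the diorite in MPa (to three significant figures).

899 MPa

seawater: 1030 kg/m³ × 9.81 m/s² × 1380 m = 1.394×10^7 Pa = 13.94 MPa
limestone: 2739 kg/m³ × 9.81 m/s² × 5977 m = 1.606×10^8 Pa = 160.6 MPa
mudstone: 2442 kg/m³ × 9.81 m/s² × 7870 m = 1.885×10^8 Pa = 188.5 MPa
serpentinite: 2570 kg/m³ × 9.81 m/s² × 2040 m = 5.143×10^7 Pa = 51.43 MPa
diorite: 2840 kg/m³ × 9.81 m/s² × 17390 m = 4.845×10^8 Pa = 484.5 MPa
Total = 13.94 + 160.6 + 188.5 + 51.43 + 484.5 = 899.00 MPa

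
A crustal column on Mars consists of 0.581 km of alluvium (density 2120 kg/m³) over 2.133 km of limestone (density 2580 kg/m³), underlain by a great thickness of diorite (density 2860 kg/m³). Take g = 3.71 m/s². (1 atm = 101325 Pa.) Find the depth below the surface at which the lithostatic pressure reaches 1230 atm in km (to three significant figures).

12.1 km

Pressure at base of upper layers: 2120×3.71×581 + 2580×3.71×2133 = 2.499×10^7 Pa = 246.6 atm
Remaining pressure to be supplied by diorite: 1.246×10^8 − 2.499×10^7 = 9.964×10^7 Pa
Additional depth in diorite = 9.964×10^7 Pa / (2860 kg/m³ × 3.71 m/s²) = 9390.9 m
Total depth = 2714 m + 9390.9 m = 12105 m
= 12.105 km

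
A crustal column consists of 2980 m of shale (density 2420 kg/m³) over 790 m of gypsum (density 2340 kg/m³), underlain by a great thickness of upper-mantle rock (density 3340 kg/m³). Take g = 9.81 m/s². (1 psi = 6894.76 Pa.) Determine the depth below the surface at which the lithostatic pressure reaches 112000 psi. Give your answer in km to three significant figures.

Pressure at base of upper layers: 2420×9.81×2980 + 2340×9.81×790 = 8.888×10^7 Pa = 12891 psi
Remaining pressure to be supplied by upper-mantle rock: 7.722×10^8 − 8.888×10^7 = 6.833×10^8 Pa
Additional depth in upper-mantle rock = 6.833×10^8 Pa / (3340 kg/m³ × 9.81 m/s²) = 20855 m
Total depth = 3770 m + 20855 m = 24625 m
= 24.625 km

24.6 km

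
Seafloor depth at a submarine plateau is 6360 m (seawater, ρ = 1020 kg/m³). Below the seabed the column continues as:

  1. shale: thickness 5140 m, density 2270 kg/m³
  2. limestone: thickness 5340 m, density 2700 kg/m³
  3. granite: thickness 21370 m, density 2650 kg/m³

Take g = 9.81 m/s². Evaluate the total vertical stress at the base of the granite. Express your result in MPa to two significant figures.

seawater: 1020 kg/m³ × 9.81 m/s² × 6360 m = 6.364×10^7 Pa = 63.64 MPa
shale: 2270 kg/m³ × 9.81 m/s² × 5140 m = 1.145×10^8 Pa = 114.5 MPa
limestone: 2700 kg/m³ × 9.81 m/s² × 5340 m = 1.414×10^8 Pa = 141.4 MPa
granite: 2650 kg/m³ × 9.81 m/s² × 21370 m = 5.555×10^8 Pa = 555.5 MPa
Total = 63.64 + 114.5 + 141.4 + 555.5 = 875.09 MPa

880 MPa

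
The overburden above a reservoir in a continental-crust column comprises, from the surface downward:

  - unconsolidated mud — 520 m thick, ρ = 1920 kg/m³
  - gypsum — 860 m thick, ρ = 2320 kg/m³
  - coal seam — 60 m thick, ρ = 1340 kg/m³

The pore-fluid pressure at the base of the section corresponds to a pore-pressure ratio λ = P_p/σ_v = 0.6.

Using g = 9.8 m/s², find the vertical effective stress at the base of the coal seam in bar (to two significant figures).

120 bar

Overburden (lithostatic) stress σ_v:
unconsolidated mud: 1920 kg/m³ × 9.8 m/s² × 520 m = 9.784×10^6 Pa = 9.784 MPa
gypsum: 2320 kg/m³ × 9.8 m/s² × 860 m = 1.955×10^7 Pa = 19.55 MPa
coal seam: 1340 kg/m³ × 9.8 m/s² × 60 m = 7.879×10^5 Pa = 0.7879 MPa
Total = 9.784 + 19.55 + 0.7879 = 30.125 MPa
Pore pressure P_p = λ·σ_v = 0.6 × 30.13 MPa = 18.08 MPa
Effective stress σ' = σ_v − P_p = 30.13 − 18.08 = 12.050 MPa = 120.50 bar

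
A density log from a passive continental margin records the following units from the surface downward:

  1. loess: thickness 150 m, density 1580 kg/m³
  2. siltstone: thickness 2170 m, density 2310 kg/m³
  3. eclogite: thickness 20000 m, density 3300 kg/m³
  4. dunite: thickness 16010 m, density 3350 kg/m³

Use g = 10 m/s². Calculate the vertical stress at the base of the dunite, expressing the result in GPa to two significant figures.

1.2 GPa

loess: 1580 kg/m³ × 10 m/s² × 150 m = 2.370×10^6 Pa = 2.370×10^-3 GPa
siltstone: 2310 kg/m³ × 10 m/s² × 2170 m = 5.013×10^7 Pa = 0.05013 GPa
eclogite: 3300 kg/m³ × 10 m/s² × 20000 m = 6.600×10^8 Pa = 0.6600 GPa
dunite: 3350 kg/m³ × 10 m/s² × 16010 m = 5.363×10^8 Pa = 0.5363 GPa
Total = 2.370×10^-3 + 0.05013 + 0.6600 + 0.5363 = 1.2488 GPa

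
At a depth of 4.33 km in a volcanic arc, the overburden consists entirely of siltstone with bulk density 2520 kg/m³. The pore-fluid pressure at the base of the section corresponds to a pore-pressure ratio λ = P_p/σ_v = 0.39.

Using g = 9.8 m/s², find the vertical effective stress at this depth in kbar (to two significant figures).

Overburden (lithostatic) stress σ_v:
siltstone: 2520 kg/m³ × 9.8 m/s² × 4330 m = 1.069×10^8 Pa = 106.9 MPa
Pore pressure P_p = λ·σ_v = 0.39 × 106.9 MPa = 41.70 MPa
Effective stress σ' = σ_v − P_p = 106.9 − 41.70 = 65.230 MPa = 0.65230 kbar

0.65 kbar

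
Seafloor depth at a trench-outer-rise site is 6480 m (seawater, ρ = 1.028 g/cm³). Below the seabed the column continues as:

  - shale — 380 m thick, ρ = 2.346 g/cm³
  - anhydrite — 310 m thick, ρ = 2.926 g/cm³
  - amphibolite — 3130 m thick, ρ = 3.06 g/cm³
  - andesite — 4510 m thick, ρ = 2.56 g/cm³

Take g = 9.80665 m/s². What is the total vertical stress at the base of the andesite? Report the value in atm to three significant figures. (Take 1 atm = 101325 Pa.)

seawater: 1028 kg/m³ × 9.80665 m/s² × 6480 m = 6.533×10^7 Pa = 644.7 atm
shale: 2346 kg/m³ × 9.80665 m/s² × 380 m = 8.742×10^6 Pa = 86.28 atm
anhydrite: 2926 kg/m³ × 9.80665 m/s² × 310 m = 8.895×10^6 Pa = 87.79 atm
amphibolite: 3060 kg/m³ × 9.80665 m/s² × 3130 m = 9.393×10^7 Pa = 927.0 atm
andesite: 2560 kg/m³ × 9.80665 m/s² × 4510 m = 1.132×10^8 Pa = 1117 atm
Total = 644.7 + 86.28 + 87.79 + 927.0 + 1117 = 2863.2 atm

2860 atm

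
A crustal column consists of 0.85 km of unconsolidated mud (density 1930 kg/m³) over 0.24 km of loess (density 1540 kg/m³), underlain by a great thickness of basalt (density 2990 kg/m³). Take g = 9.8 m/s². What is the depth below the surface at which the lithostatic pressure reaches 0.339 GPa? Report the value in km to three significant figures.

Pressure at base of upper layers: 1930×9.8×850 + 1540×9.8×240 = 1.970×10^7 Pa = 0.01970 GPa
Remaining pressure to be supplied by basalt: 3.390×10^8 − 1.970×10^7 = 3.193×10^8 Pa
Additional depth in basalt = 3.193×10^8 Pa / (2990 kg/m³ × 9.8 m/s²) = 10897 m
Total depth = 1090 m + 10897 m = 11987 m
= 11.987 km

12.0 km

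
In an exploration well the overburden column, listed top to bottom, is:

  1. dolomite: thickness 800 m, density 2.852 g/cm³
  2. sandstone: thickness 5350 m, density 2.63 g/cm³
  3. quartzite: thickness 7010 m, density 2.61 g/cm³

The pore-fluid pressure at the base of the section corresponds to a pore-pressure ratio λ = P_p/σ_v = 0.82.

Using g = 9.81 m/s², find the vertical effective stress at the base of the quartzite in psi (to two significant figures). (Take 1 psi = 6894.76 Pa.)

8900 psi

Overburden (lithostatic) stress σ_v:
dolomite: 2852 kg/m³ × 9.81 m/s² × 800 m = 2.238×10^7 Pa = 22.38 MPa
sandstone: 2630 kg/m³ × 9.81 m/s² × 5350 m = 1.380×10^8 Pa = 138.0 MPa
quartzite: 2610 kg/m³ × 9.81 m/s² × 7010 m = 1.795×10^8 Pa = 179.5 MPa
Total = 22.38 + 138.0 + 179.5 = 339.90 MPa
Pore pressure P_p = λ·σ_v = 0.82 × 339.9 MPa = 278.7 MPa
Effective stress σ' = σ_v − P_p = 339.9 − 278.7 = 61.182 MPa = 8873.7 psi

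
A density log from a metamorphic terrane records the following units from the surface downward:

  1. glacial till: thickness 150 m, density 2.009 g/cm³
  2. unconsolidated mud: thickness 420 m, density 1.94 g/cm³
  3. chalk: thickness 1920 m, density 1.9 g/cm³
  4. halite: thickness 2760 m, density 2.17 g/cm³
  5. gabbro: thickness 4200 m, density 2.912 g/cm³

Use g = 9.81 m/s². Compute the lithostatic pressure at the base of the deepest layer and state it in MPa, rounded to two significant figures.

glacial till: 2009 kg/m³ × 9.81 m/s² × 150 m = 2.956×10^6 Pa = 2.956 MPa
unconsolidated mud: 1940 kg/m³ × 9.81 m/s² × 420 m = 7.993×10^6 Pa = 7.993 MPa
chalk: 1900 kg/m³ × 9.81 m/s² × 1920 m = 3.579×10^7 Pa = 35.79 MPa
halite: 2170 kg/m³ × 9.81 m/s² × 2760 m = 5.875×10^7 Pa = 58.75 MPa
gabbro: 2912 kg/m³ × 9.81 m/s² × 4200 m = 1.200×10^8 Pa = 120.0 MPa
Total = 2.956 + 7.993 + 35.79 + 58.75 + 120.0 = 225.47 MPa

230 MPa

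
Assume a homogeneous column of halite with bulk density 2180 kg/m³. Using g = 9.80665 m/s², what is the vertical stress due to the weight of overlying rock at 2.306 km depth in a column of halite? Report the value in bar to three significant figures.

halite: 2180 kg/m³ × 9.80665 m/s² × 2306 m = 4.930×10^7 Pa = 493.0 bar

493 bar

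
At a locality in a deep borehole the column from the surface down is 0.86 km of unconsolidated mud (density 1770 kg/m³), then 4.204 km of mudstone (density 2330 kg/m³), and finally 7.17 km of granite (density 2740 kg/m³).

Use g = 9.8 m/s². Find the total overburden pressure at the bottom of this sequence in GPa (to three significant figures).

0.303 GPa

unconsolidated mud: 1770 kg/m³ × 9.8 m/s² × 860 m = 1.492×10^7 Pa = 0.01492 GPa
mudstone: 2330 kg/m³ × 9.8 m/s² × 4204 m = 9.599×10^7 Pa = 0.09599 GPa
granite: 2740 kg/m³ × 9.8 m/s² × 7170 m = 1.925×10^8 Pa = 0.1925 GPa
Total = 0.01492 + 0.09599 + 0.1925 = 0.30344 GPa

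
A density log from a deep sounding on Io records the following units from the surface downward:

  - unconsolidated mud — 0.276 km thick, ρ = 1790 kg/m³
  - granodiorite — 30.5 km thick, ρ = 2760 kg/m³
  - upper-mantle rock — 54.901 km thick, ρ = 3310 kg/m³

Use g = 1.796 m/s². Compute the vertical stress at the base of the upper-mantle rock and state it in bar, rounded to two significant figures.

4800 bar

unconsolidated mud: 1790 kg/m³ × 1.796 m/s² × 276 m = 8.873×10^5 Pa = 8.873 bar
granodiorite: 2760 kg/m³ × 1.796 m/s² × 30500 m = 1.512×10^8 Pa = 1512 bar
upper-mantle rock: 3310 kg/m³ × 1.796 m/s² × 54901 m = 3.264×10^8 Pa = 3264 bar
Total = 8.873 + 1512 + 3264 = 4784.5 bar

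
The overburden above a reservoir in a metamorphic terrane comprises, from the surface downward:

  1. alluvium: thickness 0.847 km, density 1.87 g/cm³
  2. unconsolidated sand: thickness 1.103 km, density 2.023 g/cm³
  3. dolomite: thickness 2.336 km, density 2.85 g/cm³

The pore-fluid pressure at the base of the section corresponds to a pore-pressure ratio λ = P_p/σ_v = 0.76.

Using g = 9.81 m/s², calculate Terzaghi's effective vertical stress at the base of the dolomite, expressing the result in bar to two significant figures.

Overburden (lithostatic) stress σ_v:
alluvium: 1870 kg/m³ × 9.81 m/s² × 847 m = 1.554×10^7 Pa = 15.54 MPa
unconsolidated sand: 2023 kg/m³ × 9.81 m/s² × 1103 m = 2.189×10^7 Pa = 21.89 MPa
dolomite: 2850 kg/m³ × 9.81 m/s² × 2336 m = 6.531×10^7 Pa = 65.31 MPa
Total = 15.54 + 21.89 + 65.31 = 102.74 MPa
Pore pressure P_p = λ·σ_v = 0.76 × 102.7 MPa = 78.08 MPa
Effective stress σ' = σ_v − P_p = 102.7 − 78.08 = 24.657 MPa = 246.57 bar

250 bar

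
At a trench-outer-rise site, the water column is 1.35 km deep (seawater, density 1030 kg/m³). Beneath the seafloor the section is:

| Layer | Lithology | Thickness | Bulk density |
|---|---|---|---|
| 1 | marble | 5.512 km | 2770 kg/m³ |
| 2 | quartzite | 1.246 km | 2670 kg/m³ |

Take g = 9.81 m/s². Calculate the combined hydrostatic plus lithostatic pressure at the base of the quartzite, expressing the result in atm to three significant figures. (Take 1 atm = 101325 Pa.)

1930 atm

seawater: 1030 kg/m³ × 9.81 m/s² × 1350 m = 1.364×10^7 Pa = 134.6 atm
marble: 2770 kg/m³ × 9.81 m/s² × 5512 m = 1.498×10^8 Pa = 1478 atm
quartzite: 2670 kg/m³ × 9.81 m/s² × 1246 m = 3.264×10^7 Pa = 322.1 atm
Total = 134.6 + 1478 + 322.1 = 1934.9 atm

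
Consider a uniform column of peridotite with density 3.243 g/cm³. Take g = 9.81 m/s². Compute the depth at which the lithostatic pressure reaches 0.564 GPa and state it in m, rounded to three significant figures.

h = P/(ρg) = 0.564 GPa / (3243 kg/m³ × 9.81 m/s²) = 5.640×10^8 Pa / 31814 Pa/m = 17728 m

17700 m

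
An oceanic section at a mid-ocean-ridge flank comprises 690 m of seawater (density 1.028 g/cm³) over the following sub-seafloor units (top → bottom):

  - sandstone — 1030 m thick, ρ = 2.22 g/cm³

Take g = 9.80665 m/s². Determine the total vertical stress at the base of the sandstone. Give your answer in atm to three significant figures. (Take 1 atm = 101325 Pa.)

290 atm

seawater: 1028 kg/m³ × 9.80665 m/s² × 690 m = 6.956×10^6 Pa = 68.65 atm
sandstone: 2220 kg/m³ × 9.80665 m/s² × 1030 m = 2.242×10^7 Pa = 221.3 atm
Total = 68.65 + 221.3 = 289.96 atm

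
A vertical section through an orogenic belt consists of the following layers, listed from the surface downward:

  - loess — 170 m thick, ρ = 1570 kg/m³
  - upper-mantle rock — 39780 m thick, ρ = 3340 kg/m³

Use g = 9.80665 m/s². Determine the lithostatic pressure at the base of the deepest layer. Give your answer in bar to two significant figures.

13000 bar

loess: 1570 kg/m³ × 9.80665 m/s² × 170 m = 2.617×10^6 Pa = 26.17 bar
upper-mantle rock: 3340 kg/m³ × 9.80665 m/s² × 39780 m = 1.303×10^9 Pa = 13030 bar
Total = 26.17 + 13030 = 13056 bar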